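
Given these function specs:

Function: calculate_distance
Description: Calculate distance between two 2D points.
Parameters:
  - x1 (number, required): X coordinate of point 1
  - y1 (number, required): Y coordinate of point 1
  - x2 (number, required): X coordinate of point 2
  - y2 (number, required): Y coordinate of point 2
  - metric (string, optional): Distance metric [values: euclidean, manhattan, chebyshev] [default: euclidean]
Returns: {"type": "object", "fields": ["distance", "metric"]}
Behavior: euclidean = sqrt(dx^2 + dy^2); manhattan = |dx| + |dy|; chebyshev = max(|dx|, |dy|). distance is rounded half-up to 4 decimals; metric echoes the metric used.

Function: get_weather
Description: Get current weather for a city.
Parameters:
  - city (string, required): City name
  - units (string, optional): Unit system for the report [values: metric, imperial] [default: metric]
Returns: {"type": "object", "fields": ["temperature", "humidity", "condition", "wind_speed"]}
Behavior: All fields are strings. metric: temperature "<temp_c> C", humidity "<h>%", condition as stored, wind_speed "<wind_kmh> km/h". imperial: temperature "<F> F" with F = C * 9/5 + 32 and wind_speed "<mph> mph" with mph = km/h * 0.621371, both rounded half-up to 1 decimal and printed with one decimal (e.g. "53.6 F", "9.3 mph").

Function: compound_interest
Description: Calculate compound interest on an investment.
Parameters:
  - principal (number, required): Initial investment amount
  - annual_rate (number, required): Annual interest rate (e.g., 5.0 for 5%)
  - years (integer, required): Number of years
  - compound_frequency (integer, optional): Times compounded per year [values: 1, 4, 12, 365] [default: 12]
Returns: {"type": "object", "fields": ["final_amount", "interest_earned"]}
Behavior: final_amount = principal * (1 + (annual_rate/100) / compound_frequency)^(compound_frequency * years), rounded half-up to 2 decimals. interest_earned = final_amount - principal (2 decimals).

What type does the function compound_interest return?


The compound_interest spec declares Returns: {"type": "object", "fields": ["final_amount", "interest_earned"]}
Type:
object


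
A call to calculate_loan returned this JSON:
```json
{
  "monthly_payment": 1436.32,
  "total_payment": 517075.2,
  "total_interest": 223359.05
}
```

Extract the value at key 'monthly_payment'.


1436.32


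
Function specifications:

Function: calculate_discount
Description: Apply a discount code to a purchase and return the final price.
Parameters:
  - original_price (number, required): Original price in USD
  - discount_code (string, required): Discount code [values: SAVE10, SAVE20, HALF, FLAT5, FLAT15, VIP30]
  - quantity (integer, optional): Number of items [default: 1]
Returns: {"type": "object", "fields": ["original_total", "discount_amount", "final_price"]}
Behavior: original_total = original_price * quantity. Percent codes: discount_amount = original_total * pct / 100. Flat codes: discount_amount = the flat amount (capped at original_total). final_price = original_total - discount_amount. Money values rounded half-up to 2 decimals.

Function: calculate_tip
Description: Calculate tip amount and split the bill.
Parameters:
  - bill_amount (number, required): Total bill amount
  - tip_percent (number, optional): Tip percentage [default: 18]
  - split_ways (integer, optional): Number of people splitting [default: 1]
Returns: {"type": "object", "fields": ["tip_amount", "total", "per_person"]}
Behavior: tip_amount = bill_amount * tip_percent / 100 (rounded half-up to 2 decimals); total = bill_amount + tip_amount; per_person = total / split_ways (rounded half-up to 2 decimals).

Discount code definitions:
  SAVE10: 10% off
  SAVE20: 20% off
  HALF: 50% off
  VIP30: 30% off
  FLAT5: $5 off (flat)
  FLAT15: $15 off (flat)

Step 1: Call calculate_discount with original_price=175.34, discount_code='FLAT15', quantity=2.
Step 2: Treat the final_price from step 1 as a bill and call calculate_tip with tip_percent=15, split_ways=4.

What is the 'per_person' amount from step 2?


Step 1: calculate_discount(original_price=175.34, discount_code=FLAT15, quantity=2)
  original_total = 175.34 * 2 = 350.68
  FLAT15 = $15 flat: discount_amount = min(15.00, 350.68) = 15.00
  final_price = 350.68 - 15.00 = 335.68
  -> final_price = 335.68
Step 2: calculate_tip(bill_amount=335.68, tip_percent=15, split_ways=4)
  tip_amount = 335.68 * 15/100 = 50.352 -> 50.35
  total = 335.68 + 50.35 = 386.03
  per_person = 386.03 / 4 = 96.5075 -> 96.51
  -> per_person = 96.51
$96.51


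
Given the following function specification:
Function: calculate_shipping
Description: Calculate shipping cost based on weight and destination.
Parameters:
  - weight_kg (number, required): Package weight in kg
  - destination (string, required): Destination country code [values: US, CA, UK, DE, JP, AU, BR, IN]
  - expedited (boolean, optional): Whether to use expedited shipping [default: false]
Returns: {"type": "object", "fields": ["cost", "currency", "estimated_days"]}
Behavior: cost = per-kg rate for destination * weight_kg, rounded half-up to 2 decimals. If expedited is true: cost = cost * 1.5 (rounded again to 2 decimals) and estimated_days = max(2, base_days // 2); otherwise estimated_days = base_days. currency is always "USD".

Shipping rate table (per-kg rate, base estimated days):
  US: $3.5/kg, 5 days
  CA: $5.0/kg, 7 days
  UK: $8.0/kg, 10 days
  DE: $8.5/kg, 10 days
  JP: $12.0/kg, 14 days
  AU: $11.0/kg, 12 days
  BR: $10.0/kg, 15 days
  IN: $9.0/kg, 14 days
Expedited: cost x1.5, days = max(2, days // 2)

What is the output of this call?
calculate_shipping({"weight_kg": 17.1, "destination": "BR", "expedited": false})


Rate for BR: $10.0/kg, base 15 days
cost = 10.0 * 17.1 = 171 -> 171.00
expedited not set/false: estimated_days = 15
Output:
{"cost": 171.0, "currency": "USD", "estimated_days": 15}


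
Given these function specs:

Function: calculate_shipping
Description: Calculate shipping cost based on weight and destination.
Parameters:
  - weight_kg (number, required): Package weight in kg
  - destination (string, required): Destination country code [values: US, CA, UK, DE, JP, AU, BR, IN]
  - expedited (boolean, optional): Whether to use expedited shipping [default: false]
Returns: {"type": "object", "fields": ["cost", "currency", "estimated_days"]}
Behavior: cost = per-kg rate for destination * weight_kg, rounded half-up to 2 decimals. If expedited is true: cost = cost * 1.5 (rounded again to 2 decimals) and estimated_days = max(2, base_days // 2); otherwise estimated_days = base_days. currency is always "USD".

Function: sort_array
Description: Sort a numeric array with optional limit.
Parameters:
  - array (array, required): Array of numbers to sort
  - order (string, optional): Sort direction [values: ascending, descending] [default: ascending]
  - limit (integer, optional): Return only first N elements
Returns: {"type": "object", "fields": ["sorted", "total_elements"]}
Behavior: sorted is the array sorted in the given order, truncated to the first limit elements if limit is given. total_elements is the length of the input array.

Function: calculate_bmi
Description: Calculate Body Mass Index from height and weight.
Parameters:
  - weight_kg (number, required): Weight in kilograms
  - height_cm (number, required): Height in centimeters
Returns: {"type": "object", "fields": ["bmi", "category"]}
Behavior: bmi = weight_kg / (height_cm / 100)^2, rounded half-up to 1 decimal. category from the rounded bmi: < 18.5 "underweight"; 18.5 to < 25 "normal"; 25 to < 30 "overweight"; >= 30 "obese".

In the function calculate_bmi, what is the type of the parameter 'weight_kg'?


The calculate_bmi spec declares:
  - weight_kg (number, required): Weight in kilograms
Type:
number


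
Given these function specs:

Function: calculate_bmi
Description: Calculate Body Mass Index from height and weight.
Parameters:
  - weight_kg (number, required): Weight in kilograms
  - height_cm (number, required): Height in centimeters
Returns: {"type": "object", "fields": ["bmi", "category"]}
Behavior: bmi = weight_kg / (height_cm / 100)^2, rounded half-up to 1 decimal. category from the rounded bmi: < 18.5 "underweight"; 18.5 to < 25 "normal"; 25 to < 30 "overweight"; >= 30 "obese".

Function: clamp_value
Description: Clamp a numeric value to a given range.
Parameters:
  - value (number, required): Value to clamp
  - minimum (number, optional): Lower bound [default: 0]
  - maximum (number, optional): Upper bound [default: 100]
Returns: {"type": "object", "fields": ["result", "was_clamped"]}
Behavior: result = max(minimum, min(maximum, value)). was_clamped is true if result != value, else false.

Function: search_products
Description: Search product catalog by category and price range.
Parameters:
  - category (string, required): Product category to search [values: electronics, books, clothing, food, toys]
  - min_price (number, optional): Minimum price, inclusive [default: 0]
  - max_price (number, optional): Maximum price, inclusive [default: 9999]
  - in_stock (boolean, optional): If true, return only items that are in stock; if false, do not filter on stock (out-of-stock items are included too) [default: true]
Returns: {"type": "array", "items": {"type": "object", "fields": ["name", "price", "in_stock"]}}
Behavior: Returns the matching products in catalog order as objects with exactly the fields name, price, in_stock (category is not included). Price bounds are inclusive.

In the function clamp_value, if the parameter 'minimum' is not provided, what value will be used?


The clamp_value spec declares:
  - minimum (number, optional): Lower bound [default: 0]
Default:
0


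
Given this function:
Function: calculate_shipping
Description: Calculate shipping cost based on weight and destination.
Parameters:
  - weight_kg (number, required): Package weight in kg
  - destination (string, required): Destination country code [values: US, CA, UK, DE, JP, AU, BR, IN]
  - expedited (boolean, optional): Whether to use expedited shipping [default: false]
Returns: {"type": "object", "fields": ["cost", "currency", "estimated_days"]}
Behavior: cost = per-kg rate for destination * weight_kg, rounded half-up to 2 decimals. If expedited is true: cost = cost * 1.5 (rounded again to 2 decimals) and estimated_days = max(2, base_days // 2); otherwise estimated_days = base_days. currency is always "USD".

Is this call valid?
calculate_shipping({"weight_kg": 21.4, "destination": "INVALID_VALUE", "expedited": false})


Checking parameter values...
Parameter 'destination' has value 'INVALID_VALUE' not in allowed: US, CA, UK, DE, JP, AU, BR, IN
Invalid - 'destination' must be one of US, CA, UK, DE, JP, AU, BR, IN


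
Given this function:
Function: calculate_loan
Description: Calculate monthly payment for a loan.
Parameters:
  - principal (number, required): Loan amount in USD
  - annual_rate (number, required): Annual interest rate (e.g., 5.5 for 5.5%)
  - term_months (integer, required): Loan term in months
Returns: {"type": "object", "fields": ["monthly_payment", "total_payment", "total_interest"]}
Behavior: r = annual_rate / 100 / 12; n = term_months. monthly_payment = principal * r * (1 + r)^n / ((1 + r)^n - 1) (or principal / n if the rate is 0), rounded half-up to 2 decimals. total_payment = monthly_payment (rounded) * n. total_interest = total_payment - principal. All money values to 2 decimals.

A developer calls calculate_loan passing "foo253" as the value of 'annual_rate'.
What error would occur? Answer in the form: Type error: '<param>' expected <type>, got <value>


Spec: 'annual_rate' is declared as number; "foo253" is a string.
Type error: 'annual_rate' expected number, got "foo253"


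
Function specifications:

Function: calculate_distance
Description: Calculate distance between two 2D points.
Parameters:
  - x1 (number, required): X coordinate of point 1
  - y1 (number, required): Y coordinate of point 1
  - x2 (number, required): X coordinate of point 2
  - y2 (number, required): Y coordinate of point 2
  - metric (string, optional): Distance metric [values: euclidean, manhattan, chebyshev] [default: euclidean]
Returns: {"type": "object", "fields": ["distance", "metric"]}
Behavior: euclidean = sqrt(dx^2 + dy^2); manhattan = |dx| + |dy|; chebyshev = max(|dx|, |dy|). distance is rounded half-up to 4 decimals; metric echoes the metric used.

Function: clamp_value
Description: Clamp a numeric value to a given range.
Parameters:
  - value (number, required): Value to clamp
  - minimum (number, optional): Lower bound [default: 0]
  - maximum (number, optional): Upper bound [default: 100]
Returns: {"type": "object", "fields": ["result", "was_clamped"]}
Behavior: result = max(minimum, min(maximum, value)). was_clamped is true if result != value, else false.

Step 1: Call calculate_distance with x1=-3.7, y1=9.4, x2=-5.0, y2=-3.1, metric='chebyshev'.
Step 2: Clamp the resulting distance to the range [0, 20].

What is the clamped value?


Step 1: calculate_distance (chebyshev)
  |dx| = |-5 - -3.7| = 1.3; |dy| = |-3.1 - 9.4| = 12.5
  chebyshev: max(1.3, 12.5) = 12.5
  Round to 4 decimals: 12.5
  -> distance = 12.5
Step 2: clamp_value(value=12.5, minimum=0, maximum=20)
  result = max(0, min(20, 12.5)) = max(0, 12.5) = 12.5
  was_clamped = (12.5 != 12.5) = false
  -> result = 12.5
12.5


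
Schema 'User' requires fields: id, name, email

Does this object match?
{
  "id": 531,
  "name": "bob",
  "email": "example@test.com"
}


Checking required fields... All present.
Valid - all required fields present


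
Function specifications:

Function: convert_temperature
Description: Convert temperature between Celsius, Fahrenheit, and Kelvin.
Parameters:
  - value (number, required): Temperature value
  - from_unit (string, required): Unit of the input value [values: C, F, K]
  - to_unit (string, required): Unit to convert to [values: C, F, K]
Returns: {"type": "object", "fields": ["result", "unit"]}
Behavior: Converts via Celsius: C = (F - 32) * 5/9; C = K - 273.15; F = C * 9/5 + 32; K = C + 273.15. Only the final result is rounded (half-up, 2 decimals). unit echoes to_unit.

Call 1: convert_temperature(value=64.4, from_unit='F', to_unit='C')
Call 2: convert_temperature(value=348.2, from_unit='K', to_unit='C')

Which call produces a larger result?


Call 1:
  To C: (64.4 - 32) * 5/9 = 18
  Target is C: 18
  Round to 2 decimals: 18.0
  -> 18.0 C
Call 2:
  To C: 348.2 - 273.15 = 75.05
  Target is C: 75.05
  Round to 2 decimals: 75.05
  -> 75.05 C
Call 2 (75.05 C)


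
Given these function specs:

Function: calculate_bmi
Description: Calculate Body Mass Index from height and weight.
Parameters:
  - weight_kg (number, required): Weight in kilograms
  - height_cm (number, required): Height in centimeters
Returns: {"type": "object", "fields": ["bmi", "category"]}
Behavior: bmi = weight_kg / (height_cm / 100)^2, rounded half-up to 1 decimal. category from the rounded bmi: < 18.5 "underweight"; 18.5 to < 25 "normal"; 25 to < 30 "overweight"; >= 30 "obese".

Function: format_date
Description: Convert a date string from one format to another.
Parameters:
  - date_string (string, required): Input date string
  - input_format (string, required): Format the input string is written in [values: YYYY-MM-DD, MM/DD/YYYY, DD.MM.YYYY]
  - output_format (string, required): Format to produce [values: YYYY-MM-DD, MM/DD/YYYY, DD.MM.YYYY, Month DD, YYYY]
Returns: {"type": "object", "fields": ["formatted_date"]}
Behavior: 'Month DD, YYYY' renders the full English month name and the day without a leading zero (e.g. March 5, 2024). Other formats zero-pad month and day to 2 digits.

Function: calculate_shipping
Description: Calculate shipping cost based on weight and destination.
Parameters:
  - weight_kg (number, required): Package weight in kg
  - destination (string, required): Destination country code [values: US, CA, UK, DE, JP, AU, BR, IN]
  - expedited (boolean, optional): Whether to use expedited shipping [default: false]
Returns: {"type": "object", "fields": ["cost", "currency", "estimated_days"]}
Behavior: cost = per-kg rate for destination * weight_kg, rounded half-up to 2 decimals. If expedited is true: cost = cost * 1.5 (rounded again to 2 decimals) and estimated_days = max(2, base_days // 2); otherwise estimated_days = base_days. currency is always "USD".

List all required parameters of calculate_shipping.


Parameters of calculate_shipping and their required/optional flag:
  weight_kg: required
  destination: required
  expedited: optional
destination, weight_kg


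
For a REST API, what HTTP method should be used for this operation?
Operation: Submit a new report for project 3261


GET = read, POST = create, PUT = update/replace, DELETE = remove
This operation is a create.
POST


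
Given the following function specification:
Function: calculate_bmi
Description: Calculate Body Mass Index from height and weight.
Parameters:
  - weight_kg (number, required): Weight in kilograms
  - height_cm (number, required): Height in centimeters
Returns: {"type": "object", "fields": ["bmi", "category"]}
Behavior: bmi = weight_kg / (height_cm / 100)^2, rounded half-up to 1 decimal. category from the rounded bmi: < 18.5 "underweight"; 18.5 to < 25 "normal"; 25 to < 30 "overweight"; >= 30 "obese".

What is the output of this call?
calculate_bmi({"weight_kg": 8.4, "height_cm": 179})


height_m = 179 / 100 = 1.79
bmi = 8.4 / 1.79^2 = 8.4 / 3.2041 = 2.621641 -> 2.6
2.6 < 18.5 -> underweight
Output:
{"bmi": 2.6, "category": "underweight"}


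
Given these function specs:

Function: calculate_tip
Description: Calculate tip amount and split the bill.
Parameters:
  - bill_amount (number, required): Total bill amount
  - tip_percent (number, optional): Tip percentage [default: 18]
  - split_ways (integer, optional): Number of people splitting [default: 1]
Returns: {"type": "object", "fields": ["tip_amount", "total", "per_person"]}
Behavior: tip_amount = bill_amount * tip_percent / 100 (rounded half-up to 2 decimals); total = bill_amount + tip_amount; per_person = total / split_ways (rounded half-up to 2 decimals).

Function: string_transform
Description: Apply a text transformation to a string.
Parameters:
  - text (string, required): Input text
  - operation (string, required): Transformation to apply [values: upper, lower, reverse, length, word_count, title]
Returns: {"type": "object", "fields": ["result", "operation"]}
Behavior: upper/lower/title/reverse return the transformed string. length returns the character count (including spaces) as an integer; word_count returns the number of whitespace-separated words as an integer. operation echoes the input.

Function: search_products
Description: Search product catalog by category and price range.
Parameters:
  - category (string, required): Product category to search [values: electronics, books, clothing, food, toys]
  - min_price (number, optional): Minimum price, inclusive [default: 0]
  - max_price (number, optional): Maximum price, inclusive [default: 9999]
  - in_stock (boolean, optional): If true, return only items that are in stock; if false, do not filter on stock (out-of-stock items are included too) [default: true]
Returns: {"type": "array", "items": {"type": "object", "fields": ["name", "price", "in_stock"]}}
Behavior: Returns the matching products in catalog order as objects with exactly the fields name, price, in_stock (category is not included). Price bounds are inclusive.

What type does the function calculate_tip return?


The calculate_tip spec declares Returns: {"type": "object", "fields": ["tip_amount", "total", "per_person"]}
Type:
object


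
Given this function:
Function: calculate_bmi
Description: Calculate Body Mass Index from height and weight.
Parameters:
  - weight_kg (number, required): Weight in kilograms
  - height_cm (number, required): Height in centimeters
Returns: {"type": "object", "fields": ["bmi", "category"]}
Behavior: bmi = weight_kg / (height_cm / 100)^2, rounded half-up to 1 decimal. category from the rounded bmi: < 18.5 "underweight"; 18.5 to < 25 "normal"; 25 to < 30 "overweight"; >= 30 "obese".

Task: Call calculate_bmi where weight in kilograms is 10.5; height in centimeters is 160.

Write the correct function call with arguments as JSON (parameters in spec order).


Mapping each described value to its parameter name:
  'Weight in kilograms' -> weight_kg = 10.5
  'Height in centimeters' -> height_cm = 160
calculate_bmi({"weight_kg": 10.5, "height_cm": 160})


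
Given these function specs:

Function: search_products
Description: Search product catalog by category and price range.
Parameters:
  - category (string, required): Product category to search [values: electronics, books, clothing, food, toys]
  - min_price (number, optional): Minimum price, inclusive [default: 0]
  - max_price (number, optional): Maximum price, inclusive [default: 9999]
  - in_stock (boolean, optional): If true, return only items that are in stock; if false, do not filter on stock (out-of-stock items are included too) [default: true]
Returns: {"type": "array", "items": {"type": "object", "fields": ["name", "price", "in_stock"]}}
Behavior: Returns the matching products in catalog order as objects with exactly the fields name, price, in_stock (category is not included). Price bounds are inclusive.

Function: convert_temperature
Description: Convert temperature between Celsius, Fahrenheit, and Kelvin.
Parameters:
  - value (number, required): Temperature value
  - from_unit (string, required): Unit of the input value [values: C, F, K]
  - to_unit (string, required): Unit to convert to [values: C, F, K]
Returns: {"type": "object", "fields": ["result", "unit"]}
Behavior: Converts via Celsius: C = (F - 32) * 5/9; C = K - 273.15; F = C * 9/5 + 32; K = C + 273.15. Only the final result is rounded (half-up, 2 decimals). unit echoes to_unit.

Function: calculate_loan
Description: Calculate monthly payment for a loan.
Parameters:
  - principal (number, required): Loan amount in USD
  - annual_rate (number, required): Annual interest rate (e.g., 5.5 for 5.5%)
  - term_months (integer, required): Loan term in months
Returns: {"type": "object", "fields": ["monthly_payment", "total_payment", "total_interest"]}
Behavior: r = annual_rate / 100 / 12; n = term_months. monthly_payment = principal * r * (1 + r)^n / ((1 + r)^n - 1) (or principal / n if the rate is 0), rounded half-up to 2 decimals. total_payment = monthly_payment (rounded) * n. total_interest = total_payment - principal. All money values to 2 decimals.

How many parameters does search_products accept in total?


Parameters of search_products: category (required), min_price (optional), max_price (optional), in_stock (optional)
Total:
4


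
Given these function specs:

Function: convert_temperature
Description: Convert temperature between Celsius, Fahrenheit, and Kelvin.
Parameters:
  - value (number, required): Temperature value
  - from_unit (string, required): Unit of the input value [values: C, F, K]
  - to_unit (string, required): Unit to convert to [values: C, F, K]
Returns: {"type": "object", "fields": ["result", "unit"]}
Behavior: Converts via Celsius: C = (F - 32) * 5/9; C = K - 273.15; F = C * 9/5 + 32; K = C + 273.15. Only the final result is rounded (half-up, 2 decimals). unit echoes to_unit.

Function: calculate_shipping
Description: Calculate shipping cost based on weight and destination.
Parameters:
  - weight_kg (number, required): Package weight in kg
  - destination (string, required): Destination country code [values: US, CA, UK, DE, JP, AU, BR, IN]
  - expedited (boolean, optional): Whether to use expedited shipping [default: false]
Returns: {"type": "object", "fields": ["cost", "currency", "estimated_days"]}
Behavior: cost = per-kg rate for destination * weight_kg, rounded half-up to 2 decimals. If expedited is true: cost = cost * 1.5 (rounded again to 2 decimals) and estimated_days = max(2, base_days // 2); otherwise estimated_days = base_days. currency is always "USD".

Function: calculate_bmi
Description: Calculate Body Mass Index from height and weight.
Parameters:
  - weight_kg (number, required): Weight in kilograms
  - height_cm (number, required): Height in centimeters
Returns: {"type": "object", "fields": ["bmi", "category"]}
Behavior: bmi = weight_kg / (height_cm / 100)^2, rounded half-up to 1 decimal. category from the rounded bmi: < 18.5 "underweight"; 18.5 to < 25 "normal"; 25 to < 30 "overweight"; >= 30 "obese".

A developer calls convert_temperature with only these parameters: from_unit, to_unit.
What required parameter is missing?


Required parameters: value, from_unit, to_unit
Provided: from_unit, to_unit
Missing: value
value


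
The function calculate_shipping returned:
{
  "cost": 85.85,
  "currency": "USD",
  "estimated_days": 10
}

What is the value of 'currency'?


USD


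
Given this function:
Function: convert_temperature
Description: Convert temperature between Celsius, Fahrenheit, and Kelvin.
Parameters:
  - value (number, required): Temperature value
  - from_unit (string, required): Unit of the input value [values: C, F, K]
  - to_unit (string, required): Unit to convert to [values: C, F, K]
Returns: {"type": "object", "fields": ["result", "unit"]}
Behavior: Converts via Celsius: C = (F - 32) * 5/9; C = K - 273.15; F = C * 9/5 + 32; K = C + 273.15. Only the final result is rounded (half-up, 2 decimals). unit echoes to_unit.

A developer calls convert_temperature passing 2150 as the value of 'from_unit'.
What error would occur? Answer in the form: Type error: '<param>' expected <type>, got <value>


Spec: 'from_unit' is declared as string; 2150 is an integer.
Type error: 'from_unit' expected string, got 2150


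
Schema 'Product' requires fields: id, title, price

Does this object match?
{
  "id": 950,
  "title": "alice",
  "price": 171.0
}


Checking required fields... All present.
Valid - all required fields present


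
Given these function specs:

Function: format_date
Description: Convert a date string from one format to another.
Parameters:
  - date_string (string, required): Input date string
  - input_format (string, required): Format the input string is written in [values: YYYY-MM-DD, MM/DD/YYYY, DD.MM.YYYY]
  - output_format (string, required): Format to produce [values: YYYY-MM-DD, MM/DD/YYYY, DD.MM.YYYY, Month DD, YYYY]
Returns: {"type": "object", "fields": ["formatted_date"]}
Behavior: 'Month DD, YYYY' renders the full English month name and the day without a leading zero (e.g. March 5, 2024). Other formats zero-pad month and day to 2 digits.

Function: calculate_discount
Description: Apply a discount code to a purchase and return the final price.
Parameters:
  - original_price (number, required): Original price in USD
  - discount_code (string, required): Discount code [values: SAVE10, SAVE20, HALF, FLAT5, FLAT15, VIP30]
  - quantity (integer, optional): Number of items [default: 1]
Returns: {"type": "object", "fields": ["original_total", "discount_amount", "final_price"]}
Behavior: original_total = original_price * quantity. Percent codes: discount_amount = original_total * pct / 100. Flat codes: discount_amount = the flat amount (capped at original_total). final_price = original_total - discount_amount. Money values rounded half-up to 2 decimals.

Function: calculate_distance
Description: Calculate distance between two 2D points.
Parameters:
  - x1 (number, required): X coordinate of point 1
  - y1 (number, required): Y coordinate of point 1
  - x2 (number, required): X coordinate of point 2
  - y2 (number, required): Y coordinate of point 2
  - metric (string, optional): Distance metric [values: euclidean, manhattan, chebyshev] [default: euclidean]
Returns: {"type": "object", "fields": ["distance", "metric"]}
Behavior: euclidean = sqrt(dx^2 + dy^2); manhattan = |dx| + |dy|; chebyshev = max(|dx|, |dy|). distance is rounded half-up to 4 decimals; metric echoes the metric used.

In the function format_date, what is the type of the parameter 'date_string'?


The format_date spec declares:
  - date_string (string, required): Input date string
Type:
string


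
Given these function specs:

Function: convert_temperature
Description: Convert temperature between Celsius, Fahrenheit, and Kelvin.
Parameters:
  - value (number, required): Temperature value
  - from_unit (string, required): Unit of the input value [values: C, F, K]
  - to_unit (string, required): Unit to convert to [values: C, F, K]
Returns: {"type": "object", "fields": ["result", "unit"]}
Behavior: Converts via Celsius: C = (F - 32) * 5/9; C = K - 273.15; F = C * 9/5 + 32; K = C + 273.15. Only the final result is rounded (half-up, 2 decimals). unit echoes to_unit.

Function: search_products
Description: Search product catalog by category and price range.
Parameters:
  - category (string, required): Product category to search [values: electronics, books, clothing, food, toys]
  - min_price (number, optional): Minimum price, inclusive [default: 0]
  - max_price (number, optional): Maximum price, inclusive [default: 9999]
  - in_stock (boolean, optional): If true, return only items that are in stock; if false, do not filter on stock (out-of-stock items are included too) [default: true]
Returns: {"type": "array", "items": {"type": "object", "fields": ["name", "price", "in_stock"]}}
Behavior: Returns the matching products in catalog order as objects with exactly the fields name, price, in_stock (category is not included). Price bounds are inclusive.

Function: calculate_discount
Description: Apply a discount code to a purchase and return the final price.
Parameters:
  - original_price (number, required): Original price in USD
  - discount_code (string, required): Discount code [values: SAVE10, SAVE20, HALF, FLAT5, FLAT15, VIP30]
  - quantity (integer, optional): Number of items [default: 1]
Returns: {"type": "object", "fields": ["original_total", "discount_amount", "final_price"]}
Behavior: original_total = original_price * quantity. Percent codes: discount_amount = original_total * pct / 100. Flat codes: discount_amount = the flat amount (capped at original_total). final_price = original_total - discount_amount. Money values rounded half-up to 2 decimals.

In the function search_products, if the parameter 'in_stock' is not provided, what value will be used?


The search_products spec declares:
  - in_stock (boolean, optional): If true, return only items that are in stock; if false, do not filter on stock (out-of-stock items are included too) [default: true]
Default:
true


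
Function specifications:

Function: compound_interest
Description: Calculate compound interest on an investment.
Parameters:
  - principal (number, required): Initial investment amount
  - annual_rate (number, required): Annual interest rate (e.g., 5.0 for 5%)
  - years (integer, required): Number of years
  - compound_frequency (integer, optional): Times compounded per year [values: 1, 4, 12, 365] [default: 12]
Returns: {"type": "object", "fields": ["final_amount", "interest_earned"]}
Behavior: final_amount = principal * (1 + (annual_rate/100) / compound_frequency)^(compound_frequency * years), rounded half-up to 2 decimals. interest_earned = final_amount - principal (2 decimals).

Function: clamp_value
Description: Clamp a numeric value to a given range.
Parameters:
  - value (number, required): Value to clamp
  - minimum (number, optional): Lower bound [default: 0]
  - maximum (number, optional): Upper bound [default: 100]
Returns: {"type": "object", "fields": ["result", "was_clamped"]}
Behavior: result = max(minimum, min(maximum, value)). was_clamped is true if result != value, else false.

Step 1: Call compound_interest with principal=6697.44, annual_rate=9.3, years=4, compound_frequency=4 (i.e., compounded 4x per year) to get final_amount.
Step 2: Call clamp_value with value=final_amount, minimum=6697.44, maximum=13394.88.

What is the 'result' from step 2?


Step 1: compound_interest
  rate per period = 9.3/100/4 = 0.02325 (keep full precision); periods = 4 * 4 = 16
  (1 + 0.02325)^16 = 1.44446843
  final_amount = 6697.44 * 1.44446843 = 9674.240612 -> 9674.24
  interest_earned = 9674.24 - 6697.44 = 2976.80
  -> final_amount = 9674.24
Step 2: clamp_value(value=9674.24, minimum=6697.44, maximum=13394.88)
  result = max(6697.44, min(13394.88, 9674.24)) = max(6697.44, 9674.24) = 9674.24
  was_clamped = (9674.24 != 9674.24) = false
  -> result = 9674.24
9674.24


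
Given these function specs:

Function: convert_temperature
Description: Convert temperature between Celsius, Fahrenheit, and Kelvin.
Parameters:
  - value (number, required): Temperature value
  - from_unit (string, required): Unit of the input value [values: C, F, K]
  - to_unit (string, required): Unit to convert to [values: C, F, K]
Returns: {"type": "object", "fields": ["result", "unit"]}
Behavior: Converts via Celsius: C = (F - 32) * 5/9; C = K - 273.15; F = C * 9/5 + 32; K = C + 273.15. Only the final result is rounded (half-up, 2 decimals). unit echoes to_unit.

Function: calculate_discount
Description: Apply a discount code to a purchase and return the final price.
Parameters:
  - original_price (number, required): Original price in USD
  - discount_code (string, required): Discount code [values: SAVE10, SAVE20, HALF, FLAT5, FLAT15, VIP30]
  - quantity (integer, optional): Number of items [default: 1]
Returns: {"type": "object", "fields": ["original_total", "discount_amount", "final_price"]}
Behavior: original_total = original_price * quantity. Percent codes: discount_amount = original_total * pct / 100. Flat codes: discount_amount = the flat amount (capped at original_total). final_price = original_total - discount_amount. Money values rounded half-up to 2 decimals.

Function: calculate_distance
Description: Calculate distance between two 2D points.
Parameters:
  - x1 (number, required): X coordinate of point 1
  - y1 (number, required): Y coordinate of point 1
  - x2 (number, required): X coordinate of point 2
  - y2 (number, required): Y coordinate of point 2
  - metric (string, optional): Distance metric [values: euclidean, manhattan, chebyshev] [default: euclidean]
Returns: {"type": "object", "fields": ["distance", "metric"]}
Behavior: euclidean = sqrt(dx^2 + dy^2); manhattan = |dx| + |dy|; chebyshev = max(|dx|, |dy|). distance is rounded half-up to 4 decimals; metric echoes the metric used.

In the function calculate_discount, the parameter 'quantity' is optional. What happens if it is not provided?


The calculate_discount spec declares:
  - quantity (integer, optional): Number of items [default: 1]
It defaults to 1


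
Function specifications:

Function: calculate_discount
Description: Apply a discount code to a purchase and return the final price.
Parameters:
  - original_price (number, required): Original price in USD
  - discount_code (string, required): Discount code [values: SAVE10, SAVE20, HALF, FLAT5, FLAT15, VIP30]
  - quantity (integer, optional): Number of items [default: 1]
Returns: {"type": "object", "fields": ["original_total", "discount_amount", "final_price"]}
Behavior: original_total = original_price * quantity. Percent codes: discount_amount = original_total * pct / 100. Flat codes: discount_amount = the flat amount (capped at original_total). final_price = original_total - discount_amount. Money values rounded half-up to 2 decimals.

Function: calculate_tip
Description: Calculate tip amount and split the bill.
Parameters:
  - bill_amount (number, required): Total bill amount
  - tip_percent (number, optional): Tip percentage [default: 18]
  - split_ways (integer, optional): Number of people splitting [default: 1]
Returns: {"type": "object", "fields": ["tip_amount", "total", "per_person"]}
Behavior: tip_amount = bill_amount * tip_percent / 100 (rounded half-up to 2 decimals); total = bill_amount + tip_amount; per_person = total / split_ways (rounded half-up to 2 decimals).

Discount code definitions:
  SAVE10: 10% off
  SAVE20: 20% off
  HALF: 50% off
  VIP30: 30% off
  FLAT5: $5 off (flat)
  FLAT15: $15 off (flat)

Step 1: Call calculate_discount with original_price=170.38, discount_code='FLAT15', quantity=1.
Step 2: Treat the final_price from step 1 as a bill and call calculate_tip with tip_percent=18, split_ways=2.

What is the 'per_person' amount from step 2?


Step 1: calculate_discount(original_price=170.38, discount_code=FLAT15, quantity=1)
  original_total = 170.38 * 1 = 170.38
  FLAT15 = $15 flat: discount_amount = min(15.00, 170.38) = 15.00
  final_price = 170.38 - 15.00 = 155.38
  -> final_price = 155.38
Step 2: calculate_tip(bill_amount=155.38, tip_percent=18, split_ways=2)
  tip_amount = 155.38 * 18/100 = 27.9684 -> 27.97
  total = 155.38 + 27.97 = 183.35
  per_person = 183.35 / 2 = 91.675 -> 91.68
  -> per_person = 91.68
$91.68


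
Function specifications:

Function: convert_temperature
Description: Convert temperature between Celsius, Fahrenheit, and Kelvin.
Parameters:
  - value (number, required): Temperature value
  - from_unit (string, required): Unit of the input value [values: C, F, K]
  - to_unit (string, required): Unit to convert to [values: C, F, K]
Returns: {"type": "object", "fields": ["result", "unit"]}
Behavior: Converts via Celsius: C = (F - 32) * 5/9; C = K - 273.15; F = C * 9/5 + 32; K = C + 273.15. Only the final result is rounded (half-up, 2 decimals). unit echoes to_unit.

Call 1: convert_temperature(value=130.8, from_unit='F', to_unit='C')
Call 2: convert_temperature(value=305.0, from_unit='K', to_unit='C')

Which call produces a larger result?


Call 1:
  To C: (130.8 - 32) * 5/9 = 54.888889
  Target is C: 54.888889
  Round to 2 decimals: 54.89
  -> 54.89 C
Call 2:
  To C: 305 - 273.15 = 31.85
  Target is C: 31.85
  Round to 2 decimals: 31.85
  -> 31.85 C
Call 1 (54.89 C)


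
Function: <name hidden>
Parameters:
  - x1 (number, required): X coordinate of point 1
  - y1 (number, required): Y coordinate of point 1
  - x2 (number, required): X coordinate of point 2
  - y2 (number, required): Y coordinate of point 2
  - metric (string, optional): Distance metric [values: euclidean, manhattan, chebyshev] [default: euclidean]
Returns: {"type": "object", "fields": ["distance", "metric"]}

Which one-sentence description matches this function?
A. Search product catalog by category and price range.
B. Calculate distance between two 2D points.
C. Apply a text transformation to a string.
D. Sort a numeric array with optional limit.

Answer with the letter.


Parameters x1, y1, x2, y2, metric and return ["distance", "metric"] fit: Calculate distance between two 2D points.
B


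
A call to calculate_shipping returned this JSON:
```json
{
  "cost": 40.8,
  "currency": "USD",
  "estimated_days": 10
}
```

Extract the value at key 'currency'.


USD


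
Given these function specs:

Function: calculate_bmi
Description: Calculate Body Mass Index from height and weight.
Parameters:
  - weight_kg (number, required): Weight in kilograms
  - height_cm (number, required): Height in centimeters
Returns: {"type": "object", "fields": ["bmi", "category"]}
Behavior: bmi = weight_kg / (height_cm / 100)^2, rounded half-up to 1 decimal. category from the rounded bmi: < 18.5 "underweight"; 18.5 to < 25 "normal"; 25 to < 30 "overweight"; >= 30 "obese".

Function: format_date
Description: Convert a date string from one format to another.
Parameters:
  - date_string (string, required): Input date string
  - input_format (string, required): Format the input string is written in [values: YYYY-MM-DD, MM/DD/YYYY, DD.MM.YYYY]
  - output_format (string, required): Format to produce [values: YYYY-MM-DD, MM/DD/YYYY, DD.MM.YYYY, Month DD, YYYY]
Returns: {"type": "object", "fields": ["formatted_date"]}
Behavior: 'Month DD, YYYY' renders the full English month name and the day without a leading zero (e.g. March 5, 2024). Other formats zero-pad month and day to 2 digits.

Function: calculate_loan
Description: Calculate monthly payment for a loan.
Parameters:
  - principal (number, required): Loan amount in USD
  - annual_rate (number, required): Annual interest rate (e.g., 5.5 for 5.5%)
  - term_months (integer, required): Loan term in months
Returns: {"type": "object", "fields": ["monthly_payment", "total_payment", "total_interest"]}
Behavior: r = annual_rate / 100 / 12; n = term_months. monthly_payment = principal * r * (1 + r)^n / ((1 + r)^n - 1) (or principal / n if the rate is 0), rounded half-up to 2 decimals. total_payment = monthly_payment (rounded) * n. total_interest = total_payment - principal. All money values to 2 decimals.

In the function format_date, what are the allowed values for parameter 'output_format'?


The format_date spec declares:
  - output_format (string, required): Format to produce [values: YYYY-MM-DD, MM/DD/YYYY, DD.MM.YYYY, Month DD, YYYY]
Allowed values:
YYYY-MM-DD, MM/DD/YYYY, DD.MM.YYYY, Month DD, YYYY
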